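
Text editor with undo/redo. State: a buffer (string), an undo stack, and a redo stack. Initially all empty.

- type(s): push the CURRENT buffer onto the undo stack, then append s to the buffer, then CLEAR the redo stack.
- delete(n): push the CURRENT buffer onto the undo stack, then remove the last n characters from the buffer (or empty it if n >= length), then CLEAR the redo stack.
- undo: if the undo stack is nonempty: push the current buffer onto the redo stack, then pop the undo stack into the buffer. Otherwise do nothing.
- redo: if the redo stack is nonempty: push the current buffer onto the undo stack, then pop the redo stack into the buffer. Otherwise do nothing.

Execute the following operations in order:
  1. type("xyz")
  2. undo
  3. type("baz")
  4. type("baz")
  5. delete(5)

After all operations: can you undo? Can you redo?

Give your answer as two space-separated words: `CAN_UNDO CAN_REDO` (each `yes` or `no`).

After op 1 (type): buf='xyz' undo_depth=1 redo_depth=0
After op 2 (undo): buf='(empty)' undo_depth=0 redo_depth=1
After op 3 (type): buf='baz' undo_depth=1 redo_depth=0
After op 4 (type): buf='bazbaz' undo_depth=2 redo_depth=0
After op 5 (delete): buf='b' undo_depth=3 redo_depth=0

Answer: yes no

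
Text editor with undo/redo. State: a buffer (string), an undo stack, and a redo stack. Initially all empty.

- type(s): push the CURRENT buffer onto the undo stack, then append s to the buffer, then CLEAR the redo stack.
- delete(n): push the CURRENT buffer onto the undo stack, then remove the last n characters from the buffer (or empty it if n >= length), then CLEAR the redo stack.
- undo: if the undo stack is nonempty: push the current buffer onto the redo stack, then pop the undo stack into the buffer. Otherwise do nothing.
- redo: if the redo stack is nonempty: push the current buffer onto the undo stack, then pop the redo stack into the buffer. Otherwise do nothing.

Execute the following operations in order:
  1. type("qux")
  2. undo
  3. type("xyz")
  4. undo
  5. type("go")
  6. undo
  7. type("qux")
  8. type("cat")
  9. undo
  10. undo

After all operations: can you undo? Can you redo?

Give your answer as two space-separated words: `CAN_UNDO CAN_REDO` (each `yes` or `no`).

Answer: no yes

Derivation:
After op 1 (type): buf='qux' undo_depth=1 redo_depth=0
After op 2 (undo): buf='(empty)' undo_depth=0 redo_depth=1
After op 3 (type): buf='xyz' undo_depth=1 redo_depth=0
After op 4 (undo): buf='(empty)' undo_depth=0 redo_depth=1
After op 5 (type): buf='go' undo_depth=1 redo_depth=0
After op 6 (undo): buf='(empty)' undo_depth=0 redo_depth=1
After op 7 (type): buf='qux' undo_depth=1 redo_depth=0
After op 8 (type): buf='quxcat' undo_depth=2 redo_depth=0
After op 9 (undo): buf='qux' undo_depth=1 redo_depth=1
After op 10 (undo): buf='(empty)' undo_depth=0 redo_depth=2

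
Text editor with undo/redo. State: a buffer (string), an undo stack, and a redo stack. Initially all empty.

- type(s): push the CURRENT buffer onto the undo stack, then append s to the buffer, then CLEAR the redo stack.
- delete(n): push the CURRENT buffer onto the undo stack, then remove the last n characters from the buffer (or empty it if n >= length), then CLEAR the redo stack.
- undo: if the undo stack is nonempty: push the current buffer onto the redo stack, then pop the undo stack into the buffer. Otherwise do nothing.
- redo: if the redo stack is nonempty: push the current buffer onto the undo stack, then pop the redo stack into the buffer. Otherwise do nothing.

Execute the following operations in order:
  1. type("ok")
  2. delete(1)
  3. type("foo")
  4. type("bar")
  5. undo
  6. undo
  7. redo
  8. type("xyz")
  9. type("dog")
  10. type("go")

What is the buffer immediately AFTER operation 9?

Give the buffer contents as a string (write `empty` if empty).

Answer: ofooxyzdog

Derivation:
After op 1 (type): buf='ok' undo_depth=1 redo_depth=0
After op 2 (delete): buf='o' undo_depth=2 redo_depth=0
After op 3 (type): buf='ofoo' undo_depth=3 redo_depth=0
After op 4 (type): buf='ofoobar' undo_depth=4 redo_depth=0
After op 5 (undo): buf='ofoo' undo_depth=3 redo_depth=1
After op 6 (undo): buf='o' undo_depth=2 redo_depth=2
After op 7 (redo): buf='ofoo' undo_depth=3 redo_depth=1
After op 8 (type): buf='ofooxyz' undo_depth=4 redo_depth=0
After op 9 (type): buf='ofooxyzdog' undo_depth=5 redo_depth=0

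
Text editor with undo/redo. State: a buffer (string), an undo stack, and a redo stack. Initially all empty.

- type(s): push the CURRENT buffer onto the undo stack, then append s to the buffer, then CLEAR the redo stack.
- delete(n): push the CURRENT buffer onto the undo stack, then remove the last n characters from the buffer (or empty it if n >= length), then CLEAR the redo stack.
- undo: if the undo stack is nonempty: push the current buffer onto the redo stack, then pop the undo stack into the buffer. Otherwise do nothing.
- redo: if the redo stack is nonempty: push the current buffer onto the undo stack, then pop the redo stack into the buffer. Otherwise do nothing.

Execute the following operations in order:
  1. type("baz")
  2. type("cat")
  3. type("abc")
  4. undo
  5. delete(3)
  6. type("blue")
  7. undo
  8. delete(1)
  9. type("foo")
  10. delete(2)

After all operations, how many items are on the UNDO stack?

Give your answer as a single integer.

Answer: 6

Derivation:
After op 1 (type): buf='baz' undo_depth=1 redo_depth=0
After op 2 (type): buf='bazcat' undo_depth=2 redo_depth=0
After op 3 (type): buf='bazcatabc' undo_depth=3 redo_depth=0
After op 4 (undo): buf='bazcat' undo_depth=2 redo_depth=1
After op 5 (delete): buf='baz' undo_depth=3 redo_depth=0
After op 6 (type): buf='bazblue' undo_depth=4 redo_depth=0
After op 7 (undo): buf='baz' undo_depth=3 redo_depth=1
After op 8 (delete): buf='ba' undo_depth=4 redo_depth=0
After op 9 (type): buf='bafoo' undo_depth=5 redo_depth=0
After op 10 (delete): buf='baf' undo_depth=6 redo_depth=0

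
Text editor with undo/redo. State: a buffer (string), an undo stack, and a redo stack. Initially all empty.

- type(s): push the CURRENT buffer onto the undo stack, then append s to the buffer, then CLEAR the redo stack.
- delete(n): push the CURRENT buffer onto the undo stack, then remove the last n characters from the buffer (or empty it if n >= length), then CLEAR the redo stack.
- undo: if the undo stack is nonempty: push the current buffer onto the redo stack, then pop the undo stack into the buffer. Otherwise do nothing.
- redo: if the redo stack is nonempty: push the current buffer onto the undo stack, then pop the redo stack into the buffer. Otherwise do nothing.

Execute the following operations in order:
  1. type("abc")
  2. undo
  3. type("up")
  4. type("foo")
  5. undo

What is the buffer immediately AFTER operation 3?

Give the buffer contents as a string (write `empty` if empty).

Answer: up

Derivation:
After op 1 (type): buf='abc' undo_depth=1 redo_depth=0
After op 2 (undo): buf='(empty)' undo_depth=0 redo_depth=1
After op 3 (type): buf='up' undo_depth=1 redo_depth=0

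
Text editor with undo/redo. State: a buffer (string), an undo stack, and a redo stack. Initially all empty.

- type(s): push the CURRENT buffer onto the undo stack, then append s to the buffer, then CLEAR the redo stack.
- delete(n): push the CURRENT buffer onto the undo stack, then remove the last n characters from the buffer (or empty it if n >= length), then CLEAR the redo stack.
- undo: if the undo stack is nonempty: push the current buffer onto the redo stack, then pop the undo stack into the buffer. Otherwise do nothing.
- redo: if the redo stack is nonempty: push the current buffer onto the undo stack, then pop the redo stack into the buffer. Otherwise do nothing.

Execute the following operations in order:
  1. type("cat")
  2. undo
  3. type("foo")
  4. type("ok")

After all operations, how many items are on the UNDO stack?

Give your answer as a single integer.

Answer: 2

Derivation:
After op 1 (type): buf='cat' undo_depth=1 redo_depth=0
After op 2 (undo): buf='(empty)' undo_depth=0 redo_depth=1
After op 3 (type): buf='foo' undo_depth=1 redo_depth=0
After op 4 (type): buf='foook' undo_depth=2 redo_depth=0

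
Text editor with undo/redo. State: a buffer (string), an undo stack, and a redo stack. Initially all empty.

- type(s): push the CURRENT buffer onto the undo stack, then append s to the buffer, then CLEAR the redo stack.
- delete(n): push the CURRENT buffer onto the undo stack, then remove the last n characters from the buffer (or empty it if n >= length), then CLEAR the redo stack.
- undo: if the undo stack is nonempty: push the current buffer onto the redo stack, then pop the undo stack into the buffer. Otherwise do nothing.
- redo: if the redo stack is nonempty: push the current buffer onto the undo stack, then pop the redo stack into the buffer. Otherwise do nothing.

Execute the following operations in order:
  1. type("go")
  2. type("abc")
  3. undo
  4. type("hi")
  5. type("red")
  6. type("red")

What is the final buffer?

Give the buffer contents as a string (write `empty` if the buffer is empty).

Answer: gohiredred

Derivation:
After op 1 (type): buf='go' undo_depth=1 redo_depth=0
After op 2 (type): buf='goabc' undo_depth=2 redo_depth=0
After op 3 (undo): buf='go' undo_depth=1 redo_depth=1
After op 4 (type): buf='gohi' undo_depth=2 redo_depth=0
After op 5 (type): buf='gohired' undo_depth=3 redo_depth=0
After op 6 (type): buf='gohiredred' undo_depth=4 redo_depth=0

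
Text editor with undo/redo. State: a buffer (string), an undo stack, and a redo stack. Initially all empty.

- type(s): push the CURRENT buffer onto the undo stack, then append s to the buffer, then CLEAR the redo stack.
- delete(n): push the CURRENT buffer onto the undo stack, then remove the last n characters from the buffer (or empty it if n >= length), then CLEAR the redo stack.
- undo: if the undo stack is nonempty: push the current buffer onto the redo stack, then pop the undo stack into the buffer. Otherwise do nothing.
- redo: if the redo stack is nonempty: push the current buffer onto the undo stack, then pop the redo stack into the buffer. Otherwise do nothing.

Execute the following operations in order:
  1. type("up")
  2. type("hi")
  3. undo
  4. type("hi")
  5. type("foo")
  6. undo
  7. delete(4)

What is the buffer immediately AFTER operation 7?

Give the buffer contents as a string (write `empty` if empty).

After op 1 (type): buf='up' undo_depth=1 redo_depth=0
After op 2 (type): buf='uphi' undo_depth=2 redo_depth=0
After op 3 (undo): buf='up' undo_depth=1 redo_depth=1
After op 4 (type): buf='uphi' undo_depth=2 redo_depth=0
After op 5 (type): buf='uphifoo' undo_depth=3 redo_depth=0
After op 6 (undo): buf='uphi' undo_depth=2 redo_depth=1
After op 7 (delete): buf='(empty)' undo_depth=3 redo_depth=0

Answer: empty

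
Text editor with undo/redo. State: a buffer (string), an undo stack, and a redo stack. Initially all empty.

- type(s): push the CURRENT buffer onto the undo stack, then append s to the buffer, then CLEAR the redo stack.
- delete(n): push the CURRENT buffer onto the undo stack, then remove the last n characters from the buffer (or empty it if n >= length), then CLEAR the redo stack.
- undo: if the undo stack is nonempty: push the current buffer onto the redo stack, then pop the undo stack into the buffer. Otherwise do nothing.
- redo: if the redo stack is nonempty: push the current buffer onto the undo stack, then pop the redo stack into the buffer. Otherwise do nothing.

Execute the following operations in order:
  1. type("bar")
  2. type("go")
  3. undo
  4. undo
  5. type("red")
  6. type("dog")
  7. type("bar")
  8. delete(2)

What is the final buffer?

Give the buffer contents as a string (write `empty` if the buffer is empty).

Answer: reddogb

Derivation:
After op 1 (type): buf='bar' undo_depth=1 redo_depth=0
After op 2 (type): buf='bargo' undo_depth=2 redo_depth=0
After op 3 (undo): buf='bar' undo_depth=1 redo_depth=1
After op 4 (undo): buf='(empty)' undo_depth=0 redo_depth=2
After op 5 (type): buf='red' undo_depth=1 redo_depth=0
After op 6 (type): buf='reddog' undo_depth=2 redo_depth=0
After op 7 (type): buf='reddogbar' undo_depth=3 redo_depth=0
After op 8 (delete): buf='reddogb' undo_depth=4 redo_depth=0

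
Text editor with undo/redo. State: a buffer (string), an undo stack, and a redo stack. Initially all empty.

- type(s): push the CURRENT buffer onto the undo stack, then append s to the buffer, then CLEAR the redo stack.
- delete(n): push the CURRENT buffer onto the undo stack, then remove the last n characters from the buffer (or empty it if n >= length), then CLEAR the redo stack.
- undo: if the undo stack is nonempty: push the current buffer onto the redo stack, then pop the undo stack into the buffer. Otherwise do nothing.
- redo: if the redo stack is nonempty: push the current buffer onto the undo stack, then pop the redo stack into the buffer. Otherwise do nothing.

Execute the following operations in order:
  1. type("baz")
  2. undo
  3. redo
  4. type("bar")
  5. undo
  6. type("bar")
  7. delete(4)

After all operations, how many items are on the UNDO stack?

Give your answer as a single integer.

Answer: 3

Derivation:
After op 1 (type): buf='baz' undo_depth=1 redo_depth=0
After op 2 (undo): buf='(empty)' undo_depth=0 redo_depth=1
After op 3 (redo): buf='baz' undo_depth=1 redo_depth=0
After op 4 (type): buf='bazbar' undo_depth=2 redo_depth=0
After op 5 (undo): buf='baz' undo_depth=1 redo_depth=1
After op 6 (type): buf='bazbar' undo_depth=2 redo_depth=0
After op 7 (delete): buf='ba' undo_depth=3 redo_depth=0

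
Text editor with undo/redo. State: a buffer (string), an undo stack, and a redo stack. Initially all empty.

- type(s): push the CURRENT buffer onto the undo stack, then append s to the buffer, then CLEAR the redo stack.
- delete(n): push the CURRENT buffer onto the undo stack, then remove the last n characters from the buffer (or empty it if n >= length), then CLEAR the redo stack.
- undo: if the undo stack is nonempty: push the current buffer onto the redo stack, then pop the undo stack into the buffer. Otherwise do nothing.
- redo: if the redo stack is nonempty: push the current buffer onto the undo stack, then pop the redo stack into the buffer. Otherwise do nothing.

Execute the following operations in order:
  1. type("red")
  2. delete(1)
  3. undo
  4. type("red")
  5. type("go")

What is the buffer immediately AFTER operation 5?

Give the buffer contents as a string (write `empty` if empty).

Answer: redredgo

Derivation:
After op 1 (type): buf='red' undo_depth=1 redo_depth=0
After op 2 (delete): buf='re' undo_depth=2 redo_depth=0
After op 3 (undo): buf='red' undo_depth=1 redo_depth=1
After op 4 (type): buf='redred' undo_depth=2 redo_depth=0
After op 5 (type): buf='redredgo' undo_depth=3 redo_depth=0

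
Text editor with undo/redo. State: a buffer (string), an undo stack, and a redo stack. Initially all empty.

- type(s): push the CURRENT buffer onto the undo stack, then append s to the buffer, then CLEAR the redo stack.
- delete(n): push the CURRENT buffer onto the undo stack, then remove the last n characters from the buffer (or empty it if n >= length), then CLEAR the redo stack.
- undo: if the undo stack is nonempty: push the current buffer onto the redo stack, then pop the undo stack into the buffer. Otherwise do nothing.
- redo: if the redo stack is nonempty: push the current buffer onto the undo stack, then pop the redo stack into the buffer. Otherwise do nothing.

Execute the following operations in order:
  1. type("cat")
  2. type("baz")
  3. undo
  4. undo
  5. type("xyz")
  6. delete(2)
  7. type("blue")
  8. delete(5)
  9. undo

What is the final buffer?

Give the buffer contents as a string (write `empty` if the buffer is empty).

After op 1 (type): buf='cat' undo_depth=1 redo_depth=0
After op 2 (type): buf='catbaz' undo_depth=2 redo_depth=0
After op 3 (undo): buf='cat' undo_depth=1 redo_depth=1
After op 4 (undo): buf='(empty)' undo_depth=0 redo_depth=2
After op 5 (type): buf='xyz' undo_depth=1 redo_depth=0
After op 6 (delete): buf='x' undo_depth=2 redo_depth=0
After op 7 (type): buf='xblue' undo_depth=3 redo_depth=0
After op 8 (delete): buf='(empty)' undo_depth=4 redo_depth=0
After op 9 (undo): buf='xblue' undo_depth=3 redo_depth=1

Answer: xblue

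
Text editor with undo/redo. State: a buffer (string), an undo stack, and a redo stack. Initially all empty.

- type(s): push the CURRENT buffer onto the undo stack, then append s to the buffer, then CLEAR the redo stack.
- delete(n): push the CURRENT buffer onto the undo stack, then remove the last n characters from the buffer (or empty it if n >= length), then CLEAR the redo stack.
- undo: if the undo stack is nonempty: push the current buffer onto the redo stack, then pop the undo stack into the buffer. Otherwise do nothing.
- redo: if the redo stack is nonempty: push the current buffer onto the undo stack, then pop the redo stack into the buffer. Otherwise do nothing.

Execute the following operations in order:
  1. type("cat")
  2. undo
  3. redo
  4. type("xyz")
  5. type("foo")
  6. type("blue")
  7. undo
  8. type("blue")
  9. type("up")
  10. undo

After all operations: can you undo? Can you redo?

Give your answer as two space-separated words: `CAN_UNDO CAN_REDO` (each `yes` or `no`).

Answer: yes yes

Derivation:
After op 1 (type): buf='cat' undo_depth=1 redo_depth=0
After op 2 (undo): buf='(empty)' undo_depth=0 redo_depth=1
After op 3 (redo): buf='cat' undo_depth=1 redo_depth=0
After op 4 (type): buf='catxyz' undo_depth=2 redo_depth=0
After op 5 (type): buf='catxyzfoo' undo_depth=3 redo_depth=0
After op 6 (type): buf='catxyzfooblue' undo_depth=4 redo_depth=0
After op 7 (undo): buf='catxyzfoo' undo_depth=3 redo_depth=1
After op 8 (type): buf='catxyzfooblue' undo_depth=4 redo_depth=0
After op 9 (type): buf='catxyzfooblueup' undo_depth=5 redo_depth=0
After op 10 (undo): buf='catxyzfooblue' undo_depth=4 redo_depth=1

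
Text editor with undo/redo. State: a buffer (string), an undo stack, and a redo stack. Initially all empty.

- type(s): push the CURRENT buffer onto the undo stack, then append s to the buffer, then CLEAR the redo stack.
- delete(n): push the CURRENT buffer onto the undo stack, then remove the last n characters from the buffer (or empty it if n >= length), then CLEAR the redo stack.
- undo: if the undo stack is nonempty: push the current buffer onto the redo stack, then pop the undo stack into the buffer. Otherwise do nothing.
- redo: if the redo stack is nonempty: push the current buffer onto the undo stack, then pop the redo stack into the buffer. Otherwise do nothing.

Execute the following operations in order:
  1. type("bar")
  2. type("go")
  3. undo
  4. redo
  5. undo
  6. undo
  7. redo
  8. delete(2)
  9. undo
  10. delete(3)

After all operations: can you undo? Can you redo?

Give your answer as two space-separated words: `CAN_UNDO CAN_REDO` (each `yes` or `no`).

After op 1 (type): buf='bar' undo_depth=1 redo_depth=0
After op 2 (type): buf='bargo' undo_depth=2 redo_depth=0
After op 3 (undo): buf='bar' undo_depth=1 redo_depth=1
After op 4 (redo): buf='bargo' undo_depth=2 redo_depth=0
After op 5 (undo): buf='bar' undo_depth=1 redo_depth=1
After op 6 (undo): buf='(empty)' undo_depth=0 redo_depth=2
After op 7 (redo): buf='bar' undo_depth=1 redo_depth=1
After op 8 (delete): buf='b' undo_depth=2 redo_depth=0
After op 9 (undo): buf='bar' undo_depth=1 redo_depth=1
After op 10 (delete): buf='(empty)' undo_depth=2 redo_depth=0

Answer: yes no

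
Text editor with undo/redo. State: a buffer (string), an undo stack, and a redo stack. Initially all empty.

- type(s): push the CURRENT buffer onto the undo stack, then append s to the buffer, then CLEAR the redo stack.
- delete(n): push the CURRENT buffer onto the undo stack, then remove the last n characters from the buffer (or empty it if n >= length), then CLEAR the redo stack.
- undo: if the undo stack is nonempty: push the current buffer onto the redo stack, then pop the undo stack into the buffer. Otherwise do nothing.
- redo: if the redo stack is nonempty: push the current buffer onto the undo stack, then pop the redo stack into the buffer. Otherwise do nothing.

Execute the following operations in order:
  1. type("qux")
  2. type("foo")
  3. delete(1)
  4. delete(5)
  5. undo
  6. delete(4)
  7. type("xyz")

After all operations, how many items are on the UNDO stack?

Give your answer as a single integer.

Answer: 5

Derivation:
After op 1 (type): buf='qux' undo_depth=1 redo_depth=0
After op 2 (type): buf='quxfoo' undo_depth=2 redo_depth=0
After op 3 (delete): buf='quxfo' undo_depth=3 redo_depth=0
After op 4 (delete): buf='(empty)' undo_depth=4 redo_depth=0
After op 5 (undo): buf='quxfo' undo_depth=3 redo_depth=1
After op 6 (delete): buf='q' undo_depth=4 redo_depth=0
After op 7 (type): buf='qxyz' undo_depth=5 redo_depth=0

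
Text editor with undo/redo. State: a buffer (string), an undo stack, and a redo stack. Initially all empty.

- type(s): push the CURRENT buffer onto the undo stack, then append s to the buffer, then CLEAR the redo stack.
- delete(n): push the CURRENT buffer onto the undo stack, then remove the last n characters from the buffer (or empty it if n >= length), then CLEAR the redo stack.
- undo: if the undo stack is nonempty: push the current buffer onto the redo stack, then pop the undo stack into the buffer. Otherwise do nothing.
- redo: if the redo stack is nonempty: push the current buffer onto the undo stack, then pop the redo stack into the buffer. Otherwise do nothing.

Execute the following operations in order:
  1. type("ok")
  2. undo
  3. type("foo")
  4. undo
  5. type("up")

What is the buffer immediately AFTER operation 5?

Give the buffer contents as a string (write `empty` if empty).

After op 1 (type): buf='ok' undo_depth=1 redo_depth=0
After op 2 (undo): buf='(empty)' undo_depth=0 redo_depth=1
After op 3 (type): buf='foo' undo_depth=1 redo_depth=0
After op 4 (undo): buf='(empty)' undo_depth=0 redo_depth=1
After op 5 (type): buf='up' undo_depth=1 redo_depth=0

Answer: up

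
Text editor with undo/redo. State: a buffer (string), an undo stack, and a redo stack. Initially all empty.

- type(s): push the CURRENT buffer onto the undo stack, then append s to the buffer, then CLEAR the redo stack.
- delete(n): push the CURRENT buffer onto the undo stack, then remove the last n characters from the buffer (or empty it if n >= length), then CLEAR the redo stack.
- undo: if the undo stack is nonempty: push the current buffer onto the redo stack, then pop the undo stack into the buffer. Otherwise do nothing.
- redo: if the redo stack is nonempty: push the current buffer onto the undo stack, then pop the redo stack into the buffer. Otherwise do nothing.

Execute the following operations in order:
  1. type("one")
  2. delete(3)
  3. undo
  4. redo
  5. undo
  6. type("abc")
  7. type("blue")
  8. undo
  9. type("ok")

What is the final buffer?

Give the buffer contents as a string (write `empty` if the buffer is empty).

Answer: oneabcok

Derivation:
After op 1 (type): buf='one' undo_depth=1 redo_depth=0
After op 2 (delete): buf='(empty)' undo_depth=2 redo_depth=0
After op 3 (undo): buf='one' undo_depth=1 redo_depth=1
After op 4 (redo): buf='(empty)' undo_depth=2 redo_depth=0
After op 5 (undo): buf='one' undo_depth=1 redo_depth=1
After op 6 (type): buf='oneabc' undo_depth=2 redo_depth=0
After op 7 (type): buf='oneabcblue' undo_depth=3 redo_depth=0
After op 8 (undo): buf='oneabc' undo_depth=2 redo_depth=1
After op 9 (type): buf='oneabcok' undo_depth=3 redo_depth=0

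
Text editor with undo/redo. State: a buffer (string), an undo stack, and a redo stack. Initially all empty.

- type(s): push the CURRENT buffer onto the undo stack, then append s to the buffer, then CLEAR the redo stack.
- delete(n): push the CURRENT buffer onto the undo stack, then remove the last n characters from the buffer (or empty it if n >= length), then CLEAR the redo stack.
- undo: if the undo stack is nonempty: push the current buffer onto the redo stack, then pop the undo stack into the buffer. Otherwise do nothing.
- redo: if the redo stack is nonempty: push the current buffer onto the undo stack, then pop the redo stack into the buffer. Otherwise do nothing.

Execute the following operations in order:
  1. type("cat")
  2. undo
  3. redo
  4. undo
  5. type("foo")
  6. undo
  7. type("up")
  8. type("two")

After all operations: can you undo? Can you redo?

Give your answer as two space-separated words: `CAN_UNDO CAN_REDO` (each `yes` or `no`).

Answer: yes no

Derivation:
After op 1 (type): buf='cat' undo_depth=1 redo_depth=0
After op 2 (undo): buf='(empty)' undo_depth=0 redo_depth=1
After op 3 (redo): buf='cat' undo_depth=1 redo_depth=0
After op 4 (undo): buf='(empty)' undo_depth=0 redo_depth=1
After op 5 (type): buf='foo' undo_depth=1 redo_depth=0
After op 6 (undo): buf='(empty)' undo_depth=0 redo_depth=1
After op 7 (type): buf='up' undo_depth=1 redo_depth=0
After op 8 (type): buf='uptwo' undo_depth=2 redo_depth=0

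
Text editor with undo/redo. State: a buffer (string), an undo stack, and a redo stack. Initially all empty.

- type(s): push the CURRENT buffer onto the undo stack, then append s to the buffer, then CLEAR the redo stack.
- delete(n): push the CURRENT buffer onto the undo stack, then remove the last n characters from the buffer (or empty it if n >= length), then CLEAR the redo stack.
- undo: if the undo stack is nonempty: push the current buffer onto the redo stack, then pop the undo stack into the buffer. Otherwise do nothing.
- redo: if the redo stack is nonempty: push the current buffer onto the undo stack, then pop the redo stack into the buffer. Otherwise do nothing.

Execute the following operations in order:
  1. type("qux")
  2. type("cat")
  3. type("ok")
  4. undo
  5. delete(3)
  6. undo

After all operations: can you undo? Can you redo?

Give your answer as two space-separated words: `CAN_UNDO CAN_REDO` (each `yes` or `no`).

Answer: yes yes

Derivation:
After op 1 (type): buf='qux' undo_depth=1 redo_depth=0
After op 2 (type): buf='quxcat' undo_depth=2 redo_depth=0
After op 3 (type): buf='quxcatok' undo_depth=3 redo_depth=0
After op 4 (undo): buf='quxcat' undo_depth=2 redo_depth=1
After op 5 (delete): buf='qux' undo_depth=3 redo_depth=0
After op 6 (undo): buf='quxcat' undo_depth=2 redo_depth=1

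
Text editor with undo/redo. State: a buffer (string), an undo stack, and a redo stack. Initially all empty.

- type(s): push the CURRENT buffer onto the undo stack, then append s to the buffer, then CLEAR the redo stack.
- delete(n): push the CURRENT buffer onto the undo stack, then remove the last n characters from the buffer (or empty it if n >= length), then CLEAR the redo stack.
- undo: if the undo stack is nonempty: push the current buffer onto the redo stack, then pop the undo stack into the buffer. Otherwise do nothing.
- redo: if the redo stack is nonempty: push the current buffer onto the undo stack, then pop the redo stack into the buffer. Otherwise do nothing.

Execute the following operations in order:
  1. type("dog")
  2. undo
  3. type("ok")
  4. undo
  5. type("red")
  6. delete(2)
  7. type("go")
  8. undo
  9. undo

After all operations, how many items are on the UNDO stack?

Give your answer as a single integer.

After op 1 (type): buf='dog' undo_depth=1 redo_depth=0
After op 2 (undo): buf='(empty)' undo_depth=0 redo_depth=1
After op 3 (type): buf='ok' undo_depth=1 redo_depth=0
After op 4 (undo): buf='(empty)' undo_depth=0 redo_depth=1
After op 5 (type): buf='red' undo_depth=1 redo_depth=0
After op 6 (delete): buf='r' undo_depth=2 redo_depth=0
After op 7 (type): buf='rgo' undo_depth=3 redo_depth=0
After op 8 (undo): buf='r' undo_depth=2 redo_depth=1
After op 9 (undo): buf='red' undo_depth=1 redo_depth=2

Answer: 1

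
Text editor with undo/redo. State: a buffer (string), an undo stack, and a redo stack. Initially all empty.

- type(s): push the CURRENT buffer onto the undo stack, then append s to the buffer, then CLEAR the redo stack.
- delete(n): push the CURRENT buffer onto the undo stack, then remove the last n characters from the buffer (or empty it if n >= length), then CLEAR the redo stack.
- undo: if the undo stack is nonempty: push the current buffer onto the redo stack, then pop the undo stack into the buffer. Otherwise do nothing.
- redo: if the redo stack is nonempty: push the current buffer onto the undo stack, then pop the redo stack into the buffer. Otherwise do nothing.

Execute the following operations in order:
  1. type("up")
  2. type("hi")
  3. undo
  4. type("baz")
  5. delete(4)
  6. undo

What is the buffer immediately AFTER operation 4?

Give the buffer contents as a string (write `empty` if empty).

After op 1 (type): buf='up' undo_depth=1 redo_depth=0
After op 2 (type): buf='uphi' undo_depth=2 redo_depth=0
After op 3 (undo): buf='up' undo_depth=1 redo_depth=1
After op 4 (type): buf='upbaz' undo_depth=2 redo_depth=0

Answer: upbaz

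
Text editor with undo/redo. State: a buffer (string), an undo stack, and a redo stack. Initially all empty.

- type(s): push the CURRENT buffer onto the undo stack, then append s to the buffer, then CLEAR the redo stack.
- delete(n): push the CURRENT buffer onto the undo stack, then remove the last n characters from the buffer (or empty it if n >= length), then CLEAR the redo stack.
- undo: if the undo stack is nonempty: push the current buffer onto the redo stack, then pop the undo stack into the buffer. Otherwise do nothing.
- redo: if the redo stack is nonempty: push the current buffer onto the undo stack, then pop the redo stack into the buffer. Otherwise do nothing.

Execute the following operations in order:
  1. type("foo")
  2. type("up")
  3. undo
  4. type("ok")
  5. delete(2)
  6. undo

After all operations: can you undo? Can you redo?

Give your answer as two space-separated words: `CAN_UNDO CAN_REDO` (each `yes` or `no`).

Answer: yes yes

Derivation:
After op 1 (type): buf='foo' undo_depth=1 redo_depth=0
After op 2 (type): buf='fooup' undo_depth=2 redo_depth=0
After op 3 (undo): buf='foo' undo_depth=1 redo_depth=1
After op 4 (type): buf='foook' undo_depth=2 redo_depth=0
After op 5 (delete): buf='foo' undo_depth=3 redo_depth=0
After op 6 (undo): buf='foook' undo_depth=2 redo_depth=1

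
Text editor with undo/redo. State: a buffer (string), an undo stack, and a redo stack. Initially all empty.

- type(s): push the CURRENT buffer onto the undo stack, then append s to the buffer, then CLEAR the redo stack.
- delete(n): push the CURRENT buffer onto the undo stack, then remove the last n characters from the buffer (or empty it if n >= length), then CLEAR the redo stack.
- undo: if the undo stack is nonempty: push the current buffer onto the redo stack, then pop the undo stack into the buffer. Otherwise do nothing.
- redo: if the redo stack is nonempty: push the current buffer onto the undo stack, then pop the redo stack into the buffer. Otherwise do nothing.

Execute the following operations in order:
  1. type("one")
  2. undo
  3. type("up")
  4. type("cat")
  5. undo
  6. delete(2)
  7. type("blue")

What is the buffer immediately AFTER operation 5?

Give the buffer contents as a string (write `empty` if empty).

After op 1 (type): buf='one' undo_depth=1 redo_depth=0
After op 2 (undo): buf='(empty)' undo_depth=0 redo_depth=1
After op 3 (type): buf='up' undo_depth=1 redo_depth=0
After op 4 (type): buf='upcat' undo_depth=2 redo_depth=0
After op 5 (undo): buf='up' undo_depth=1 redo_depth=1

Answer: up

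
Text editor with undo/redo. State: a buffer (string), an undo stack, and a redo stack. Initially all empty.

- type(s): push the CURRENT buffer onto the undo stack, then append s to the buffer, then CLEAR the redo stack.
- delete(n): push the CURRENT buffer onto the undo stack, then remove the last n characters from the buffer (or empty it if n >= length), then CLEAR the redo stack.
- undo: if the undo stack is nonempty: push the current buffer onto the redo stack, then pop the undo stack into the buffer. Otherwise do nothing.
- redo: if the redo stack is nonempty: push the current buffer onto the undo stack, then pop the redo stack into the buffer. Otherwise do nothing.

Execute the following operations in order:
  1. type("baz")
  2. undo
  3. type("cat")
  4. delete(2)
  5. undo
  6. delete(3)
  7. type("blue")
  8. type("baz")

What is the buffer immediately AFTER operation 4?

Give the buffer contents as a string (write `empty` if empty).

Answer: c

Derivation:
After op 1 (type): buf='baz' undo_depth=1 redo_depth=0
After op 2 (undo): buf='(empty)' undo_depth=0 redo_depth=1
After op 3 (type): buf='cat' undo_depth=1 redo_depth=0
After op 4 (delete): buf='c' undo_depth=2 redo_depth=0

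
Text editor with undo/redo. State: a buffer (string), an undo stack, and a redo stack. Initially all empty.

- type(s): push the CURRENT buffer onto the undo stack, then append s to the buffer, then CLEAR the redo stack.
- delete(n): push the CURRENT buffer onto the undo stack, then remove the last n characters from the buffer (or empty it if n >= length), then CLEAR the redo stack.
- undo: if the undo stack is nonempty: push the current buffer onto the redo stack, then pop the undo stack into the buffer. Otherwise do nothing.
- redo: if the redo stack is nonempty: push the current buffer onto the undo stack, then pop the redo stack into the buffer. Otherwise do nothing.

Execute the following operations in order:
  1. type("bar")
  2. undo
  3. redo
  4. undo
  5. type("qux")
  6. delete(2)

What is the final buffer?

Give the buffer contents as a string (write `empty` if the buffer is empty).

Answer: q

Derivation:
After op 1 (type): buf='bar' undo_depth=1 redo_depth=0
After op 2 (undo): buf='(empty)' undo_depth=0 redo_depth=1
After op 3 (redo): buf='bar' undo_depth=1 redo_depth=0
After op 4 (undo): buf='(empty)' undo_depth=0 redo_depth=1
After op 5 (type): buf='qux' undo_depth=1 redo_depth=0
After op 6 (delete): buf='q' undo_depth=2 redo_depth=0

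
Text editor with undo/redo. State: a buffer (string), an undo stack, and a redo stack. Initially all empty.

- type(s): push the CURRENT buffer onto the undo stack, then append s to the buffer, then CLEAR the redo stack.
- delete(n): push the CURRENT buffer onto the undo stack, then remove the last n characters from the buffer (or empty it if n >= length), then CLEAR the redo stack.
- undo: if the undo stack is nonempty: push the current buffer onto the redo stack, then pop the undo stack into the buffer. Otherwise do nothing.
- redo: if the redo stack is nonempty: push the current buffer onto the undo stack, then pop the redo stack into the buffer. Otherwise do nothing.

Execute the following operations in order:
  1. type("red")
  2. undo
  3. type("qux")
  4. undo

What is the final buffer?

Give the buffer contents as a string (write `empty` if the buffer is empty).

Answer: empty

Derivation:
After op 1 (type): buf='red' undo_depth=1 redo_depth=0
After op 2 (undo): buf='(empty)' undo_depth=0 redo_depth=1
After op 3 (type): buf='qux' undo_depth=1 redo_depth=0
After op 4 (undo): buf='(empty)' undo_depth=0 redo_depth=1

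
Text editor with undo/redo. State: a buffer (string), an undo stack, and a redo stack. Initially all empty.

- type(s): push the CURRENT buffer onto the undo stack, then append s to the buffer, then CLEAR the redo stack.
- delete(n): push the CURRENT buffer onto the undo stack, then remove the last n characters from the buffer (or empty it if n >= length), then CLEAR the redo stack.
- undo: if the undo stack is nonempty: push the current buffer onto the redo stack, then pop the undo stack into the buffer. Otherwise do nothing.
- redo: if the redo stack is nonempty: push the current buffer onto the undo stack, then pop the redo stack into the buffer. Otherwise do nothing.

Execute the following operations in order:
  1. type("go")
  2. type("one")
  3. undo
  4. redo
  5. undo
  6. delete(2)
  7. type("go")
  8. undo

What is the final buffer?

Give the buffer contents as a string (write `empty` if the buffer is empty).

Answer: empty

Derivation:
After op 1 (type): buf='go' undo_depth=1 redo_depth=0
After op 2 (type): buf='goone' undo_depth=2 redo_depth=0
After op 3 (undo): buf='go' undo_depth=1 redo_depth=1
After op 4 (redo): buf='goone' undo_depth=2 redo_depth=0
After op 5 (undo): buf='go' undo_depth=1 redo_depth=1
After op 6 (delete): buf='(empty)' undo_depth=2 redo_depth=0
After op 7 (type): buf='go' undo_depth=3 redo_depth=0
After op 8 (undo): buf='(empty)' undo_depth=2 redo_depth=1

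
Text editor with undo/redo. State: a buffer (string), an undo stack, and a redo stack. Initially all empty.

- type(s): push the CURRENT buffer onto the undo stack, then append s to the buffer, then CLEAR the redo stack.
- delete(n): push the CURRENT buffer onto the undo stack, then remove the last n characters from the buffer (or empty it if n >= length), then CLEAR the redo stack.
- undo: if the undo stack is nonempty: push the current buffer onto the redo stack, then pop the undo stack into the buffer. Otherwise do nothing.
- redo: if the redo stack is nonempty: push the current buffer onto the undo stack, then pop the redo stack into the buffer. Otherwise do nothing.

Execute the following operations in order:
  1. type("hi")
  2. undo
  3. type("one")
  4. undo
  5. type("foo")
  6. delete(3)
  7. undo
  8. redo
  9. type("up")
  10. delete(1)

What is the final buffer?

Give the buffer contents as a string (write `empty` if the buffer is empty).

After op 1 (type): buf='hi' undo_depth=1 redo_depth=0
After op 2 (undo): buf='(empty)' undo_depth=0 redo_depth=1
After op 3 (type): buf='one' undo_depth=1 redo_depth=0
After op 4 (undo): buf='(empty)' undo_depth=0 redo_depth=1
After op 5 (type): buf='foo' undo_depth=1 redo_depth=0
After op 6 (delete): buf='(empty)' undo_depth=2 redo_depth=0
After op 7 (undo): buf='foo' undo_depth=1 redo_depth=1
After op 8 (redo): buf='(empty)' undo_depth=2 redo_depth=0
After op 9 (type): buf='up' undo_depth=3 redo_depth=0
After op 10 (delete): buf='u' undo_depth=4 redo_depth=0

Answer: u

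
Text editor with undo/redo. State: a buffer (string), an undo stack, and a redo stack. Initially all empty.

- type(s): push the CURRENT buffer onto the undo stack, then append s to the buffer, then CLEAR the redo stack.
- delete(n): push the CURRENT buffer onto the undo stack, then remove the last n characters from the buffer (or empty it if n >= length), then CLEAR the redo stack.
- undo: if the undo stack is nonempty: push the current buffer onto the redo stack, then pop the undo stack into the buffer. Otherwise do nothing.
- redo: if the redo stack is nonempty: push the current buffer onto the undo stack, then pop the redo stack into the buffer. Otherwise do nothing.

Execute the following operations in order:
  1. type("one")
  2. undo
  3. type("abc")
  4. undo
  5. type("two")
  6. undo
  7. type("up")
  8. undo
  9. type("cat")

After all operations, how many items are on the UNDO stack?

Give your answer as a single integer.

Answer: 1

Derivation:
After op 1 (type): buf='one' undo_depth=1 redo_depth=0
After op 2 (undo): buf='(empty)' undo_depth=0 redo_depth=1
After op 3 (type): buf='abc' undo_depth=1 redo_depth=0
After op 4 (undo): buf='(empty)' undo_depth=0 redo_depth=1
After op 5 (type): buf='two' undo_depth=1 redo_depth=0
After op 6 (undo): buf='(empty)' undo_depth=0 redo_depth=1
After op 7 (type): buf='up' undo_depth=1 redo_depth=0
After op 8 (undo): buf='(empty)' undo_depth=0 redo_depth=1
After op 9 (type): buf='cat' undo_depth=1 redo_depth=0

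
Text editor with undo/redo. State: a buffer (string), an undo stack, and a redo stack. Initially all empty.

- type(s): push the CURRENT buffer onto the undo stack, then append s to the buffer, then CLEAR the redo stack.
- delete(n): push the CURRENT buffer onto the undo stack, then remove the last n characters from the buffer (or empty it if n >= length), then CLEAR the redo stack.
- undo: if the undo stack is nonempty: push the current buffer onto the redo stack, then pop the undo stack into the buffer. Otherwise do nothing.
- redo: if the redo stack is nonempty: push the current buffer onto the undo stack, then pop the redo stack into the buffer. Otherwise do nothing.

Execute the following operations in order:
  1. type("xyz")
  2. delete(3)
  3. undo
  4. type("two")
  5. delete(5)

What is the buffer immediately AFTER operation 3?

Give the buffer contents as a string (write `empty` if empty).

After op 1 (type): buf='xyz' undo_depth=1 redo_depth=0
After op 2 (delete): buf='(empty)' undo_depth=2 redo_depth=0
After op 3 (undo): buf='xyz' undo_depth=1 redo_depth=1

Answer: xyz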